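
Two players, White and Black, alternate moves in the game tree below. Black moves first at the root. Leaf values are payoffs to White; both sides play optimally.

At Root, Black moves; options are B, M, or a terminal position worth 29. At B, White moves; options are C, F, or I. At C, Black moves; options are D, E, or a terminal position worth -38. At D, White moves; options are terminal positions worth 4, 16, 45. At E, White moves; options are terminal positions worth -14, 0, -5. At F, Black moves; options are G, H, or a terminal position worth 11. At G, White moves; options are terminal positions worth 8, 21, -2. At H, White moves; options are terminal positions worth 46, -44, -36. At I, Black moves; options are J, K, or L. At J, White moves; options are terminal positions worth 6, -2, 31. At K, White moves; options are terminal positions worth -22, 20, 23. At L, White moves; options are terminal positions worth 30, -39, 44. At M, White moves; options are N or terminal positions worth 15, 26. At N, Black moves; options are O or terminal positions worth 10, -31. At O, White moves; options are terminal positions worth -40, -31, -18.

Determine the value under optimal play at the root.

23

D (White): max(4, 16, 45) = 45
E (White): max(-14, 0, -5) = 0
C (Black): min(45, 0, -38) = -38
G (White): max(8, 21, -2) = 21
H (White): max(46, -44, -36) = 46
F (Black): min(21, 46, 11) = 11
J (White): max(6, -2, 31) = 31
K (White): max(-22, 20, 23) = 23
L (White): max(30, -39, 44) = 44
I (Black): min(31, 23, 44) = 23
B (White): max(-38, 11, 23) = 23
O (White): max(-40, -31, -18) = -18
N (Black): min(-18, 10, -31) = -31
M (White): max(-31, 15, 26) = 26
Root (Black): min(23, 26, 29) = 23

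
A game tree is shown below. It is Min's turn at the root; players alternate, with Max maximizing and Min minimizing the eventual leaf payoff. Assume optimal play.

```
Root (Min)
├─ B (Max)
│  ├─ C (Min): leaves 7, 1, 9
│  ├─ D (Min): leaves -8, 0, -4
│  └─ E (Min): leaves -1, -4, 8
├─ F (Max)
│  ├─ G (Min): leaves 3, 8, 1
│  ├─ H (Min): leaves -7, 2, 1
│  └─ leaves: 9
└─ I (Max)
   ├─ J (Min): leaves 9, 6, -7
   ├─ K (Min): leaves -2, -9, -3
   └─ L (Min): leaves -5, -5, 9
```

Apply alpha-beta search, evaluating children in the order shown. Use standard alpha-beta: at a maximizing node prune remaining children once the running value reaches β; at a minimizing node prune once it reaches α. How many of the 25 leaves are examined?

C [α=-∞,β=+∞]: v=1
D [α=1,β=+∞]: v=-8 after child 1 ≤ α → α-cutoff, skip 2
E [α=1,β=+∞]: v=-1 after child 1 ≤ α → α-cutoff, skip 2
B [α=-∞,β=+∞]: v=1
G [α=-∞,β=1]: v=1
F [α=-∞,β=1]: v=1 after child 1 ≥ β → β-cutoff, skip 2
J [α=-∞,β=1]: v=-7
K [α=-7,β=1]: v=-9 after child 2 ≤ α → α-cutoff, skip 1
L [α=-7,β=1]: v=-5
I [α=-∞,β=1]: v=-5
Root [α=-∞,β=+∞]: v=-5
Leaves evaluated: 16 of 25.

16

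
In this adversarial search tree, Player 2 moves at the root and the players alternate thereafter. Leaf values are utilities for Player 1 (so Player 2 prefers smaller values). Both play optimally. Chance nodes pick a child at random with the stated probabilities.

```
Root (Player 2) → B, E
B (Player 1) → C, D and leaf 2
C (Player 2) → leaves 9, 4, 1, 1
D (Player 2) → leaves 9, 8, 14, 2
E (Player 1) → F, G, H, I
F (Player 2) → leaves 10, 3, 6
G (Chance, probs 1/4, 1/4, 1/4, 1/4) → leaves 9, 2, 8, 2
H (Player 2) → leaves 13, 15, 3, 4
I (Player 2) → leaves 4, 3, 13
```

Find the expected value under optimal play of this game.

C (Player 2): min(9, 4, 1, 1) = 1
D (Player 2): min(9, 8, 14, 2) = 2
B (Player 1): max(1, 2, 2) = 2
F (Player 2): min(10, 3, 6) = 3
G (Chance): 1/4·9 + 1/4·2 + 1/4·8 + 1/4·2 = 5.25
H (Player 2): min(13, 15, 3, 4) = 3
I (Player 2): min(4, 3, 13) = 3
E (Player 1): max(3, 5.25, 3, 3) = 5.25
Root (Player 2): min(2, 5.25) = 2

2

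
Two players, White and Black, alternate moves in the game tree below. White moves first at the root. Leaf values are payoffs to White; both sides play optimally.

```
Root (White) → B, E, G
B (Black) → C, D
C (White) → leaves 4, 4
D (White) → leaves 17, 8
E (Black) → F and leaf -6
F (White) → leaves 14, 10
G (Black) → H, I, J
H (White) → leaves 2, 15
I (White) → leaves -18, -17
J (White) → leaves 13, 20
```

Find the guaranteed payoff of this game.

C (White): max(4, 4) = 4
D (White): max(17, 8) = 17
B (Black): min(4, 17) = 4
F (White): max(14, 10) = 14
E (Black): min(14, -6) = -6
H (White): max(2, 15) = 15
I (White): max(-18, -17) = -17
J (White): max(13, 20) = 20
G (Black): min(15, -17, 20) = -17
Root (White): max(4, -6, -17) = 4

4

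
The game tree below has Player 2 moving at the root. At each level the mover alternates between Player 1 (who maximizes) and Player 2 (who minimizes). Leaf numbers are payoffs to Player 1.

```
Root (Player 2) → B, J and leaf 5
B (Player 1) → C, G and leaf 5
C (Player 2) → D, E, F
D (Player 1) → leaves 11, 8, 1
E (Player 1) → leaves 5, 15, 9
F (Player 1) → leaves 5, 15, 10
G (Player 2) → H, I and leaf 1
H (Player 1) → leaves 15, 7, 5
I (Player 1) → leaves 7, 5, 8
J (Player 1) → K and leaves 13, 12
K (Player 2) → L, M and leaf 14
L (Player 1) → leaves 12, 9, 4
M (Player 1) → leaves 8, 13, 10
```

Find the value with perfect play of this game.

5

D (Player 1): max(11, 8, 1) = 11
E (Player 1): max(5, 15, 9) = 15
F (Player 1): max(5, 15, 10) = 15
C (Player 2): min(11, 15, 15) = 11
H (Player 1): max(15, 7, 5) = 15
I (Player 1): max(7, 5, 8) = 8
G (Player 2): min(15, 8, 1) = 1
B (Player 1): max(11, 1, 5) = 11
L (Player 1): max(12, 9, 4) = 12
M (Player 1): max(8, 13, 10) = 13
K (Player 2): min(12, 13, 14) = 12
J (Player 1): max(12, 13, 12) = 13
Root (Player 2): min(11, 13, 5) = 5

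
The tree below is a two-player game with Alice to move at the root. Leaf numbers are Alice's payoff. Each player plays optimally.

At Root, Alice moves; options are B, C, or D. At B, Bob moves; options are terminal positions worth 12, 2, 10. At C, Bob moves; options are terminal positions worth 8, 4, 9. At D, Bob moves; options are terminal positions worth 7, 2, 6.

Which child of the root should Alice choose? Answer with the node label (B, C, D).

B (Bob): min(12, 2, 10) = 2
C (Bob): min(8, 4, 9) = 4
D (Bob): min(7, 2, 6) = 2
Root (Alice): max(2, 4, 2) = 4
Alice picks the child with the highest value: C (value 4).

C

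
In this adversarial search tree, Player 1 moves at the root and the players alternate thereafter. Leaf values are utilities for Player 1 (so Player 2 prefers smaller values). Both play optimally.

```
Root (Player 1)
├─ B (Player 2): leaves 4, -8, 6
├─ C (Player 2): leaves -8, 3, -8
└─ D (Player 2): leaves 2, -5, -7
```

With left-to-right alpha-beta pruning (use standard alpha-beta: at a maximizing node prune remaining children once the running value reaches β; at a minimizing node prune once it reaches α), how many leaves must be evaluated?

B [α=-∞,β=+∞]: v=-8
C [α=-8,β=+∞]: v=-8 after child 1 ≤ α → α-cutoff, skip 2
D [α=-8,β=+∞]: v=-7
Root [α=-∞,β=+∞]: v=-7
Leaves evaluated: 7 of 9.

7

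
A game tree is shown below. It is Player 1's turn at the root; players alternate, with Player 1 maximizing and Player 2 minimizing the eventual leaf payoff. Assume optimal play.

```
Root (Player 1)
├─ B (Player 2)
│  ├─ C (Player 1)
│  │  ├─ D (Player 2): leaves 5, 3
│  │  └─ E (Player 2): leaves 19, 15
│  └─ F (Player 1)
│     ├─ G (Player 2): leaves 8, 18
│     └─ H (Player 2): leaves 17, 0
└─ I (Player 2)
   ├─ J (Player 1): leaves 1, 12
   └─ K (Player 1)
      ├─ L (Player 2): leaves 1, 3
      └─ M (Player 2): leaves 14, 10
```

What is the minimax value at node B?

D: min(5, 3) = 3
E: min(19, 15) = 15
C: max(3, 15) = 15
G: min(8, 18) = 8
H: min(17, 0) = 0
F: max(8, 0) = 8
B: min(15, 8) = 8

8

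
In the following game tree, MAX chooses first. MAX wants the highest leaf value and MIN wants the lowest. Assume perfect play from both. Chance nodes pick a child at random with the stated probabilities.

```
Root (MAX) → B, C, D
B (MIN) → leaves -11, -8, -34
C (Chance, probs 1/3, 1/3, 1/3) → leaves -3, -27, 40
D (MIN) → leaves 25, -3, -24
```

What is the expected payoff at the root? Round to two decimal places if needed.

B (MIN): min(-11, -8, -34) = -34
C (Chance): 1/3·-3 + 1/3·-27 + 1/3·40 = 3.33
D (MIN): min(25, -3, -24) = -24
Root (MAX): max(-34, 3.33, -24) = 3.33

3.33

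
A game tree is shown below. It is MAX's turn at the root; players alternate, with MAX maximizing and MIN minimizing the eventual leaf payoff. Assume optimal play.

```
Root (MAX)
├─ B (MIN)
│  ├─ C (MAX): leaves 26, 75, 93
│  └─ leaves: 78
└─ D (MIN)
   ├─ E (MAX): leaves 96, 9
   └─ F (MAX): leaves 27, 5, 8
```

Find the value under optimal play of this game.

C (MAX): max(26, 75, 93) = 93
B (MIN): min(93, 78) = 78
E (MAX): max(96, 9) = 96
F (MAX): max(27, 5, 8) = 27
D (MIN): min(96, 27) = 27
Root (MAX): max(78, 27) = 78

78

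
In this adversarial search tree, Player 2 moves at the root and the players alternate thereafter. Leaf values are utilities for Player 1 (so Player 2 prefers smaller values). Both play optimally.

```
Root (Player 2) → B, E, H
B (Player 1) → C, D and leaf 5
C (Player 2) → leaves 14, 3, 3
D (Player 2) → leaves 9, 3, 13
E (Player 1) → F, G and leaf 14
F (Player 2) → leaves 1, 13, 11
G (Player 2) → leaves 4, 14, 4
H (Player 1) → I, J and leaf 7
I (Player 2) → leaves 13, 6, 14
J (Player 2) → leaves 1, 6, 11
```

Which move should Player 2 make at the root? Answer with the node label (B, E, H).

C (Player 2): min(14, 3, 3) = 3
D (Player 2): min(9, 3, 13) = 3
B (Player 1): max(3, 3, 5) = 5
F (Player 2): min(1, 13, 11) = 1
G (Player 2): min(4, 14, 4) = 4
E (Player 1): max(1, 4, 14) = 14
I (Player 2): min(13, 6, 14) = 6
J (Player 2): min(1, 6, 11) = 1
H (Player 1): max(6, 1, 7) = 7
Root (Player 2): min(5, 14, 7) = 5
Player 2 picks the child with the lowest value: B (value 5).

B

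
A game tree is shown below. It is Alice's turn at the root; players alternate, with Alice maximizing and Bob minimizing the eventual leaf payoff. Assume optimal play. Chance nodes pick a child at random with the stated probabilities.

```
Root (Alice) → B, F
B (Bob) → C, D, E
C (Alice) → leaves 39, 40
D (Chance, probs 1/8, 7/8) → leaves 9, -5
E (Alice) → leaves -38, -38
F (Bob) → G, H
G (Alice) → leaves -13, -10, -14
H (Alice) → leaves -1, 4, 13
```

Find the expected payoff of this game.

-10

C (Alice): max(39, 40) = 40
D (Chance): 1/8·9 + 7/8·-5 = -3.25
E (Alice): max(-38, -38) = -38
B (Bob): min(40, -3.25, -38) = -38
G (Alice): max(-13, -10, -14) = -10
H (Alice): max(-1, 4, 13) = 13
F (Bob): min(-10, 13) = -10
Root (Alice): max(-38, -10) = -10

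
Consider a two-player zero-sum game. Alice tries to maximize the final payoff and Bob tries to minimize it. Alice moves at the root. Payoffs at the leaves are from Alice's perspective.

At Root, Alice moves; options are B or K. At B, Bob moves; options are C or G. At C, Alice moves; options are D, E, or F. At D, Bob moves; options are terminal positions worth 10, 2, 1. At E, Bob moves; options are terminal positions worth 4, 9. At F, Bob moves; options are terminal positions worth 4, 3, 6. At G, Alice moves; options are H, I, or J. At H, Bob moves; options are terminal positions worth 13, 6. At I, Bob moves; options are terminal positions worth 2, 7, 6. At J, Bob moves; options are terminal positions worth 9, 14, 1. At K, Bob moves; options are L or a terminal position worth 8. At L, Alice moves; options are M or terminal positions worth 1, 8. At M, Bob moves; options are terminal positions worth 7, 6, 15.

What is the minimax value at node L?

M: min(7, 6, 15) = 6
L: max(6, 1, 8) = 8

8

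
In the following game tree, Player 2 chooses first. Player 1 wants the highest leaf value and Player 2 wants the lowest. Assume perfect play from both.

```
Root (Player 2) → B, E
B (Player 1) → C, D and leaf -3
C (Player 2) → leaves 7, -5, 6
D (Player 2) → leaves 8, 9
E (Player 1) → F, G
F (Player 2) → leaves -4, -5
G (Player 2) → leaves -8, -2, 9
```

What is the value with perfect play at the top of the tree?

C (Player 2): min(7, -5, 6) = -5
D (Player 2): min(8, 9) = 8
B (Player 1): max(-5, 8, -3) = 8
F (Player 2): min(-4, -5) = -5
G (Player 2): min(-8, -2, 9) = -8
E (Player 1): max(-5, -8) = -5
Root (Player 2): min(8, -5) = -5

-5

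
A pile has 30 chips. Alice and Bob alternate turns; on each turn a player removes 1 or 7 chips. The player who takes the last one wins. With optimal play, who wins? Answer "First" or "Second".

Second

i:   0  1  2  3  4  5  6  7  8  9 10 11 12 13 14 15 16 17 18 19 20 21 22 23 24 25 26 27 28 29 30
     L  W  L  W  L  W  L  W  L  W  L  W  L  W  L  W  L  W  L  W  L  W  L  W  L  W  L  W  L  W  L
Position 30 is L, so the second player wins.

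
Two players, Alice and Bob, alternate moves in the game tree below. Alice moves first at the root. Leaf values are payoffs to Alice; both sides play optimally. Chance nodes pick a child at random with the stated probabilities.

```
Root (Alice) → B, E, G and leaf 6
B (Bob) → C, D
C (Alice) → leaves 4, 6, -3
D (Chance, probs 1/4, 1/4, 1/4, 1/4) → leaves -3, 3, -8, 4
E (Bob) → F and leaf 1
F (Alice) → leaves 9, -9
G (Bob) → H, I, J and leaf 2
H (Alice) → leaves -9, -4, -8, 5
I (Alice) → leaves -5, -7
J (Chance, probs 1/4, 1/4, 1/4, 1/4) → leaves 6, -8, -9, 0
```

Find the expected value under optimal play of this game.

C (Alice): max(4, 6, -3) = 6
D (Chance): 1/4·-3 + 1/4·3 + 1/4·-8 + 1/4·4 = -1
B (Bob): min(6, -1) = -1
F (Alice): max(9, -9) = 9
E (Bob): min(9, 1) = 1
H (Alice): max(-9, -4, -8, 5) = 5
I (Alice): max(-5, -7) = -5
J (Chance): 1/4·6 + 1/4·-8 + 1/4·-9 + 1/4·0 = -2.75
G (Bob): min(5, -5, -2.75, 2) = -5
Root (Alice): max(-1, 1, -5, 6) = 6

6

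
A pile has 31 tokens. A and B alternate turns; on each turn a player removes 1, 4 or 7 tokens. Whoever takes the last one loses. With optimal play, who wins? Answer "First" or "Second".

First

W/L table (W = player to move can force a win):
i:   0  1  2  3  4  5  6  7  8  9 10 11 12 13 14 15 16 17 18 19 20 21 22 23 24 25 26 27 28 29 30 31
     W  L  W  L  W  W  L  W  W  L  W  L  W  W  L  W  W  L  W  L  W  W  L  W  W  L  W  L  W  W  L  W
Position 31 is W, so the first player wins.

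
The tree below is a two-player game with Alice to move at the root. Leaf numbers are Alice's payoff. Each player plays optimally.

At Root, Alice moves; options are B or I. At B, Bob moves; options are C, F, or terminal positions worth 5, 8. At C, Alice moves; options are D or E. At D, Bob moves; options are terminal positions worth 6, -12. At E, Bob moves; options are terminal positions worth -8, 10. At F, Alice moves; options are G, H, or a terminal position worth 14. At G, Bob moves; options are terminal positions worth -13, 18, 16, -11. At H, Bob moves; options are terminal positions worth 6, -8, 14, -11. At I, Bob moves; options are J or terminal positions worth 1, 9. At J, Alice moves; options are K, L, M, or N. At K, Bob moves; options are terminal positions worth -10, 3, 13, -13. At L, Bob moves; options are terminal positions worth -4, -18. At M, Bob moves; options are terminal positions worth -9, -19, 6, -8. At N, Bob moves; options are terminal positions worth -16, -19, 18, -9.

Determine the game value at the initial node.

-8

D (Bob): min(6, -12) = -12
E (Bob): min(-8, 10) = -8
C (Alice): max(-12, -8) = -8
G (Bob): min(-13, 18, 16, -11) = -13
H (Bob): min(6, -8, 14, -11) = -11
F (Alice): max(-13, -11, 14) = 14
B (Bob): min(-8, 14, 5, 8) = -8
K (Bob): min(-10, 3, 13, -13) = -13
L (Bob): min(-4, -18) = -18
M (Bob): min(-9, -19, 6, -8) = -19
N (Bob): min(-16, -19, 18, -9) = -19
J (Alice): max(-13, -18, -19, -19) = -13
I (Bob): min(-13, 1, 9) = -13
Root (Alice): max(-8, -13) = -8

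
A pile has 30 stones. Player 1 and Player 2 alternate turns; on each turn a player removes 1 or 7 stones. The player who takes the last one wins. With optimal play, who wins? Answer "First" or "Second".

Second

Mark each pile size as W (mover wins) or L (mover loses):
i:   0  1  2  3  4  5  6  7  8  9 10 11 12 13 14 15 16 17 18 19 20 21 22 23 24 25 26 27 28 29 30
     L  W  L  W  L  W  L  W  L  W  L  W  L  W  L  W  L  W  L  W  L  W  L  W  L  W  L  W  L  W  L
Position 30 is L, so the second player wins.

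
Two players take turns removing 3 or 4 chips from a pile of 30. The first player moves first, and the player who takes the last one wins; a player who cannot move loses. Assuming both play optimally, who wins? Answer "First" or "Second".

Compute winning (W) and losing (L) positions by backward induction:
i:   0  1  2  3  4  5  6  7  8  9 10 11 12 13 14 15 16 17 18 19 20 21 22 23 24 25 26 27 28 29 30
     L  L  L  W  W  W  W  L  L  L  W  W  W  W  L  L  L  W  W  W  W  L  L  L  W  W  W  W  L  L  L
Position 30 is L, so the second player wins.

Second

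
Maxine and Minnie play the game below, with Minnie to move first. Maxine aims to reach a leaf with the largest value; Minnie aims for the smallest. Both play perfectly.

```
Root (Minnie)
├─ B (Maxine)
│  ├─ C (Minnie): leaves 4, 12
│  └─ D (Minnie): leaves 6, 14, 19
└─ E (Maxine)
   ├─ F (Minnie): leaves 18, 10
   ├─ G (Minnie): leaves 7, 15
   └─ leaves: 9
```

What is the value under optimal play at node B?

C: min(4, 12) = 4
D: min(6, 14, 19) = 6
B: max(4, 6) = 6

6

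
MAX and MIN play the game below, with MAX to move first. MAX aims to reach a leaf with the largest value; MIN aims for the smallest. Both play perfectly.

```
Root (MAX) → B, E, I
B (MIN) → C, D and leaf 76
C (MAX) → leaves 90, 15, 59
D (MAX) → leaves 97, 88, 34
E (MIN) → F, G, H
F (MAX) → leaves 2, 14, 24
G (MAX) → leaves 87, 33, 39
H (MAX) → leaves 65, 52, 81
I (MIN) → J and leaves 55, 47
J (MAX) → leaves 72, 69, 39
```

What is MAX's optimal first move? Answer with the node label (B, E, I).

C (MAX): max(90, 15, 59) = 90
D (MAX): max(97, 88, 34) = 97
B (MIN): min(90, 97, 76) = 76
F (MAX): max(2, 14, 24) = 24
G (MAX): max(87, 33, 39) = 87
H (MAX): max(65, 52, 81) = 81
E (MIN): min(24, 87, 81) = 24
J (MAX): max(72, 69, 39) = 72
I (MIN): min(72, 55, 47) = 47
Root (MAX): max(76, 24, 47) = 76
MAX picks the child with the highest value: B (value 76).

B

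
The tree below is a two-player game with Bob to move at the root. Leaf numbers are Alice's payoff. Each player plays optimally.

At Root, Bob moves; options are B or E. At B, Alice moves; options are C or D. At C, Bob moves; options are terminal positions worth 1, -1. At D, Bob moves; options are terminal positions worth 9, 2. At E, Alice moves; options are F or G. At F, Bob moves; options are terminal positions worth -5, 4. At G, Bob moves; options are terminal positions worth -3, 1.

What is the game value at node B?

C: min(1, -1) = -1
D: min(9, 2) = 2
B: max(-1, 2) = 2

2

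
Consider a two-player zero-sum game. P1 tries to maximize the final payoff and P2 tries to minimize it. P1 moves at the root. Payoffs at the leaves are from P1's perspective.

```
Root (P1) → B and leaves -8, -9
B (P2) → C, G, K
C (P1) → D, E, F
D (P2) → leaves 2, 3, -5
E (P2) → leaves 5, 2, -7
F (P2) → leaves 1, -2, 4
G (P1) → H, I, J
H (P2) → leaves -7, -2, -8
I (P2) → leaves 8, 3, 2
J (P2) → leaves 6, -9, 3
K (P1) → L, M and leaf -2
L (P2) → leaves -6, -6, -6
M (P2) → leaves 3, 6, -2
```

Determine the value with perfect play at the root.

-2

D (P2): min(2, 3, -5) = -5
E (P2): min(5, 2, -7) = -7
F (P2): min(1, -2, 4) = -2
C (P1): max(-5, -7, -2) = -2
H (P2): min(-7, -2, -8) = -8
I (P2): min(8, 3, 2) = 2
J (P2): min(6, -9, 3) = -9
G (P1): max(-8, 2, -9) = 2
L (P2): min(-6, -6, -6) = -6
M (P2): min(3, 6, -2) = -2
K (P1): max(-6, -2, -2) = -2
B (P2): min(-2, 2, -2) = -2
Root (P1): max(-2, -8, -9) = -2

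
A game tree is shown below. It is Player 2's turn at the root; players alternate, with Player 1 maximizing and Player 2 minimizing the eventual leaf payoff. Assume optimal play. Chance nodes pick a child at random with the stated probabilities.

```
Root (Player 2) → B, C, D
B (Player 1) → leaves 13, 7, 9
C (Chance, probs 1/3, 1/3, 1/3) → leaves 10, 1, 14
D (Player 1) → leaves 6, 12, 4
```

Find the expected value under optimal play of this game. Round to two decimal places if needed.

8.33

B (Player 1): max(13, 7, 9) = 13
C (Chance): 1/3·10 + 1/3·1 + 1/3·14 = 8.33
D (Player 1): max(6, 12, 4) = 12
Root (Player 2): min(13, 8.33, 12) = 8.33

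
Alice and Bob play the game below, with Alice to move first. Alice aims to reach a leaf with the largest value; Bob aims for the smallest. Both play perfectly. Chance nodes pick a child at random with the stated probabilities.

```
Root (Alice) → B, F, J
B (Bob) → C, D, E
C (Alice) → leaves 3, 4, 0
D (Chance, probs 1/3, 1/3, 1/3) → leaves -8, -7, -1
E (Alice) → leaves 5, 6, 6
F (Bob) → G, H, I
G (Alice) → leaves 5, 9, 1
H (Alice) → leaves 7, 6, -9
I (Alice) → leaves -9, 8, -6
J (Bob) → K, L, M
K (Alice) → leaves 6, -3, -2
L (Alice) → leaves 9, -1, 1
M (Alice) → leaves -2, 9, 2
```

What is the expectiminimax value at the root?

7

C (Alice): max(3, 4, 0) = 4
D (Chance): 1/3·-8 + 1/3·-7 + 1/3·-1 = -5.33
E (Alice): max(5, 6, 6) = 6
B (Bob): min(4, -5.33, 6) = -5.33
G (Alice): max(5, 9, 1) = 9
H (Alice): max(7, 6, -9) = 7
I (Alice): max(-9, 8, -6) = 8
F (Bob): min(9, 7, 8) = 7
K (Alice): max(6, -3, -2) = 6
L (Alice): max(9, -1, 1) = 9
M (Alice): max(-2, 9, 2) = 9
J (Bob): min(6, 9, 9) = 6
Root (Alice): max(-5.33, 7, 6) = 7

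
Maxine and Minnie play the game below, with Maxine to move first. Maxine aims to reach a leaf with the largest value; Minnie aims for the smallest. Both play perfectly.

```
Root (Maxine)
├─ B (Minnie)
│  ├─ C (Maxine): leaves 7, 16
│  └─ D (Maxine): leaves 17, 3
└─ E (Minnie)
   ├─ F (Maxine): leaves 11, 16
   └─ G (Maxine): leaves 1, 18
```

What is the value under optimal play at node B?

C: max(7, 16) = 16
D: max(17, 3) = 17
B: min(16, 17) = 16

16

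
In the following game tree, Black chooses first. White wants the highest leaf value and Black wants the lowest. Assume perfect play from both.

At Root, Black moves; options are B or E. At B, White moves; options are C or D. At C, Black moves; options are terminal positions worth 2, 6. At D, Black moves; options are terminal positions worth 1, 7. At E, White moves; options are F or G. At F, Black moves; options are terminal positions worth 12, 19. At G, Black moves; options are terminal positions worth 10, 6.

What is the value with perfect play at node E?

F: min(12, 19) = 12
G: min(10, 6) = 6
E: max(12, 6) = 12

12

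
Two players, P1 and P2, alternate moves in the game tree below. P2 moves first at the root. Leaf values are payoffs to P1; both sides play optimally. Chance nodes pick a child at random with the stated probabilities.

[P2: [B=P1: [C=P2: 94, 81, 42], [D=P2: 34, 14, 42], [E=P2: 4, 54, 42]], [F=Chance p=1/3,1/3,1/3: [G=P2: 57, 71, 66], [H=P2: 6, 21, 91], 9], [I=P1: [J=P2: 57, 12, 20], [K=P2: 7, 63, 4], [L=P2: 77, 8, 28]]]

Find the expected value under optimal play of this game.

12

C (P2): min(94, 81, 42) = 42
D (P2): min(34, 14, 42) = 14
E (P2): min(4, 54, 42) = 4
B (P1): max(42, 14, 4) = 42
G (P2): min(57, 71, 66) = 57
H (P2): min(6, 21, 91) = 6
F (Chance): 1/3·57 + 1/3·6 + 1/3·9 = 24
J (P2): min(57, 12, 20) = 12
K (P2): min(7, 63, 4) = 4
L (P2): min(77, 8, 28) = 8
I (P1): max(12, 4, 8) = 12
Root (P2): min(42, 24, 12) = 12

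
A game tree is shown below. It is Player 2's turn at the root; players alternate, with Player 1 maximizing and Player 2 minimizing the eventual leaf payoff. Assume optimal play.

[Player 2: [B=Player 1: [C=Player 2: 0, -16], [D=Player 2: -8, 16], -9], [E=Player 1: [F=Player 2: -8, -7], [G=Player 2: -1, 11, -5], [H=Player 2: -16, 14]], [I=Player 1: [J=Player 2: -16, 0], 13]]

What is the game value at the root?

C (Player 2): min(0, -16) = -16
D (Player 2): min(-8, 16) = -8
B (Player 1): max(-16, -8, -9) = -8
F (Player 2): min(-8, -7) = -8
G (Player 2): min(-1, 11, -5) = -5
H (Player 2): min(-16, 14) = -16
E (Player 1): max(-8, -5, -16) = -5
J (Player 2): min(-16, 0) = -16
I (Player 1): max(-16, 13) = 13
Root (Player 2): min(-8, -5, 13) = -8

-8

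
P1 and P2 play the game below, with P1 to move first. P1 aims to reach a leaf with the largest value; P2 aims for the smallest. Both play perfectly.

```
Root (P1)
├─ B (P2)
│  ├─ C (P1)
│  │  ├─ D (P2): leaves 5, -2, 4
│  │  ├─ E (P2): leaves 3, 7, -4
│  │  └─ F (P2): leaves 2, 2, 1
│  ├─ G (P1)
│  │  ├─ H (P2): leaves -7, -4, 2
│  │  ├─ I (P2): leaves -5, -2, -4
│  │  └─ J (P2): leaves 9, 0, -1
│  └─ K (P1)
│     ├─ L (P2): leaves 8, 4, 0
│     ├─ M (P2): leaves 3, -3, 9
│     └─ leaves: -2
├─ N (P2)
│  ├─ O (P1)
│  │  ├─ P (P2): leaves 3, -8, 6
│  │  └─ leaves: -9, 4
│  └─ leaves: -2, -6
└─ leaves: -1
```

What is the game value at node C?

1

D: min(5, -2, 4) = -2
E: min(3, 7, -4) = -4
F: min(2, 2, 1) = 1
C: max(-2, -4, 1) = 1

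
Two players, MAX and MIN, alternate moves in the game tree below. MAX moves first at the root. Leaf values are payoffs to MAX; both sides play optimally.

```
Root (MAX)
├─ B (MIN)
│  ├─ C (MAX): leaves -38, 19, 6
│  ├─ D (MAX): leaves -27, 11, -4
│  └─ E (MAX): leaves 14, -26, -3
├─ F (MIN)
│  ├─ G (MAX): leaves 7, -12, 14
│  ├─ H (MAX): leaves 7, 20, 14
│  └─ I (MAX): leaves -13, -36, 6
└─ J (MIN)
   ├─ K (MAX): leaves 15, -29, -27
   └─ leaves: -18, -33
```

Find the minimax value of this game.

C (MAX): max(-38, 19, 6) = 19
D (MAX): max(-27, 11, -4) = 11
E (MAX): max(14, -26, -3) = 14
B (MIN): min(19, 11, 14) = 11
G (MAX): max(7, -12, 14) = 14
H (MAX): max(7, 20, 14) = 20
I (MAX): max(-13, -36, 6) = 6
F (MIN): min(14, 20, 6) = 6
K (MAX): max(15, -29, -27) = 15
J (MIN): min(15, -18, -33) = -33
Root (MAX): max(11, 6, -33) = 11

11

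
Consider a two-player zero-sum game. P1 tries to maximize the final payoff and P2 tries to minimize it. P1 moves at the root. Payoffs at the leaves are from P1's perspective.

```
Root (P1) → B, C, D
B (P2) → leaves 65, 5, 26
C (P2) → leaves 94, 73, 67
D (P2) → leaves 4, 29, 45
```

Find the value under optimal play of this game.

67

B (P2): min(65, 5, 26) = 5
C (P2): min(94, 73, 67) = 67
D (P2): min(4, 29, 45) = 4
Root (P1): max(5, 67, 4) = 67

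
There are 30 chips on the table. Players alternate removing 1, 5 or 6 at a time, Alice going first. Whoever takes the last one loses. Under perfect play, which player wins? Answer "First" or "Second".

i:   0  1  2  3  4  5  6  7  8  9 10 11 12 13 14 15 16 17 18 19 20 21 22 23 24 25 26 27 28 29 30
     W  L  W  L  W  L  W  W  W  W  W  W  L  W  L  W  L  W  W  W  W  W  W  L  W  L  W  L  W  W  W
Position 30 is W, so the first player wins.

First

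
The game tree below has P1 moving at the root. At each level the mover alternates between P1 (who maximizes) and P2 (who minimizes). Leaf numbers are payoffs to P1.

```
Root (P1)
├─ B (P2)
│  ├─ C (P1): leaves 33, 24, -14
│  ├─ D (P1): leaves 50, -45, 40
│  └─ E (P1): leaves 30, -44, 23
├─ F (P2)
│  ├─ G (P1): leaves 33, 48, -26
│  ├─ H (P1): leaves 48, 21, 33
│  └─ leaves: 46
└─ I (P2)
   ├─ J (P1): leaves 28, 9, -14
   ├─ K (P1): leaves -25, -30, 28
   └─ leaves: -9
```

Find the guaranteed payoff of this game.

46

C (P1): max(33, 24, -14) = 33
D (P1): max(50, -45, 40) = 50
E (P1): max(30, -44, 23) = 30
B (P2): min(33, 50, 30) = 30
G (P1): max(33, 48, -26) = 48
H (P1): max(48, 21, 33) = 48
F (P2): min(48, 48, 46) = 46
J (P1): max(28, 9, -14) = 28
K (P1): max(-25, -30, 28) = 28
I (P2): min(28, 28, -9) = -9
Root (P1): max(30, 46, -9) = 46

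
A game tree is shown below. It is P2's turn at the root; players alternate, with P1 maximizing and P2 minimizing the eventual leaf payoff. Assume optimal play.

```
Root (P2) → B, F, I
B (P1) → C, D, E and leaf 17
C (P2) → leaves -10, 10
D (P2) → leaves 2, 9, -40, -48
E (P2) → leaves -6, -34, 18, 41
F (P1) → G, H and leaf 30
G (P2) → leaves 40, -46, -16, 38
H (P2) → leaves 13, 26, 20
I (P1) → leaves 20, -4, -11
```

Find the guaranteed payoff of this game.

17

C (P2): min(-10, 10) = -10
D (P2): min(2, 9, -40, -48) = -48
E (P2): min(-6, -34, 18, 41) = -34
B (P1): max(-10, -48, -34, 17) = 17
G (P2): min(40, -46, -16, 38) = -46
H (P2): min(13, 26, 20) = 13
F (P1): max(-46, 13, 30) = 30
I (P1): max(20, -4, -11) = 20
Root (P2): min(17, 30, 20) = 17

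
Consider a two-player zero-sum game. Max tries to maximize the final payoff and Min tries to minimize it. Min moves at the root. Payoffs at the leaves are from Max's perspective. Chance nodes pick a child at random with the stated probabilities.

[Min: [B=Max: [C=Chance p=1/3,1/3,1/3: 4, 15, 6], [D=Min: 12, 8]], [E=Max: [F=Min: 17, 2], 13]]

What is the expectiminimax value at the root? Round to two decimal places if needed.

C (Chance): 1/3·4 + 1/3·15 + 1/3·6 = 8.33
D (Min): min(12, 8) = 8
B (Max): max(8.33, 8) = 8.33
F (Min): min(17, 2) = 2
E (Max): max(2, 13) = 13
Root (Min): min(8.33, 13) = 8.33

8.33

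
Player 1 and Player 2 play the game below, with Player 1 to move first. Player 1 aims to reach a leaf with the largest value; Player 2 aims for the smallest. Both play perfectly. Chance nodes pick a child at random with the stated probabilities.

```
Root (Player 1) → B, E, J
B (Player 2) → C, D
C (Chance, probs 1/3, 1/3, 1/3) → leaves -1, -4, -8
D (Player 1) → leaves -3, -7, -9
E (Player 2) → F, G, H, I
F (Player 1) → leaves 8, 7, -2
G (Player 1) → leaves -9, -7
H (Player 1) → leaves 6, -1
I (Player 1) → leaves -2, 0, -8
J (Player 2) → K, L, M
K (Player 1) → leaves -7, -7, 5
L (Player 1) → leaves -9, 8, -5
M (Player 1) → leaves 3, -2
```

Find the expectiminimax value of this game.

C (Chance): 1/3·-1 + 1/3·-4 + 1/3·-8 = -4.33
D (Player 1): max(-3, -7, -9) = -3
B (Player 2): min(-4.33, -3) = -4.33
F (Player 1): max(8, 7, -2) = 8
G (Player 1): max(-9, -7) = -7
H (Player 1): max(6, -1) = 6
I (Player 1): max(-2, 0, -8) = 0
E (Player 2): min(8, -7, 6, 0) = -7
K (Player 1): max(-7, -7, 5) = 5
L (Player 1): max(-9, 8, -5) = 8
M (Player 1): max(3, -2) = 3
J (Player 2): min(5, 8, 3) = 3
Root (Player 1): max(-4.33, -7, 3) = 3

3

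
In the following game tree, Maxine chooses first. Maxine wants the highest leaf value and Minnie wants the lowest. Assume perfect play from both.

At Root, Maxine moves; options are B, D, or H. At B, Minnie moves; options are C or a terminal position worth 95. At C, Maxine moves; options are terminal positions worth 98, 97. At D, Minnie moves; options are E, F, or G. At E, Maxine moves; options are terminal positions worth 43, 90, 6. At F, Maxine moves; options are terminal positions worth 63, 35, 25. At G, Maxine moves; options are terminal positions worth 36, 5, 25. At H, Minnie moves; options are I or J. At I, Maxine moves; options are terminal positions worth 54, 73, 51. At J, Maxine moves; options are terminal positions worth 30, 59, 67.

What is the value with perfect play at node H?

67

I: max(54, 73, 51) = 73
J: max(30, 59, 67) = 67
H: min(73, 67) = 67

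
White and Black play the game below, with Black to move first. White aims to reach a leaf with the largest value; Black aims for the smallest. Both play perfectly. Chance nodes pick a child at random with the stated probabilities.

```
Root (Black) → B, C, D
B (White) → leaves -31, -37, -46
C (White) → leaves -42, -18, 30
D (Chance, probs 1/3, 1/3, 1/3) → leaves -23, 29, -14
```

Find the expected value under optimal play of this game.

B (White): max(-31, -37, -46) = -31
C (White): max(-42, -18, 30) = 30
D (Chance): 1/3·-23 + 1/3·29 + 1/3·-14 = -2.67
Root (Black): min(-31, 30, -2.67) = -31

-31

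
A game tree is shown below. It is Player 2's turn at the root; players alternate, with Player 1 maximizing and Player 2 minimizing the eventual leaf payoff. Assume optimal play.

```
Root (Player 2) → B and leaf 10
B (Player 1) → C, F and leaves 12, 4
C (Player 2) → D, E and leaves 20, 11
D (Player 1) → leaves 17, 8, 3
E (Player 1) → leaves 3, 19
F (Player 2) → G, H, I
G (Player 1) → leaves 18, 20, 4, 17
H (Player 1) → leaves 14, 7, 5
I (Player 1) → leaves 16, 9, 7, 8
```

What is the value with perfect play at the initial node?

10

D (Player 1): max(17, 8, 3) = 17
E (Player 1): max(3, 19) = 19
C (Player 2): min(17, 19, 20, 11) = 11
G (Player 1): max(18, 20, 4, 17) = 20
H (Player 1): max(14, 7, 5) = 14
I (Player 1): max(16, 9, 7, 8) = 16
F (Player 2): min(20, 14, 16) = 14
B (Player 1): max(11, 14, 12, 4) = 14
Root (Player 2): min(14, 10) = 10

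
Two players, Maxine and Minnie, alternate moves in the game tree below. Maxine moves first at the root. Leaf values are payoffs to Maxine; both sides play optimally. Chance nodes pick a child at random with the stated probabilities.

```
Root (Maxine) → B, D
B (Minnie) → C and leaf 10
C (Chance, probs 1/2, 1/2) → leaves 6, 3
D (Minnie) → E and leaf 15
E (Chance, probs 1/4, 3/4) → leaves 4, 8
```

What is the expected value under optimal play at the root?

7

C (Chance): 1/2·6 + 1/2·3 = 4.5
B (Minnie): min(4.5, 10) = 4.5
E (Chance): 1/4·4 + 3/4·8 = 7
D (Minnie): min(7, 15) = 7
Root (Maxine): max(4.5, 7) = 7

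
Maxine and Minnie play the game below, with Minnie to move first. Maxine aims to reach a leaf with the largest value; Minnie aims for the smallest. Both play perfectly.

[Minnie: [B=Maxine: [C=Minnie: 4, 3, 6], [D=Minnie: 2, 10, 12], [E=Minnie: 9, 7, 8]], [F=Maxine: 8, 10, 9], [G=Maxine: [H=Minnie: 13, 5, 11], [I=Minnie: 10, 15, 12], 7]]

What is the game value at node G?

10

H: min(13, 5, 11) = 5
I: min(10, 15, 12) = 10
G: max(5, 10, 7) = 10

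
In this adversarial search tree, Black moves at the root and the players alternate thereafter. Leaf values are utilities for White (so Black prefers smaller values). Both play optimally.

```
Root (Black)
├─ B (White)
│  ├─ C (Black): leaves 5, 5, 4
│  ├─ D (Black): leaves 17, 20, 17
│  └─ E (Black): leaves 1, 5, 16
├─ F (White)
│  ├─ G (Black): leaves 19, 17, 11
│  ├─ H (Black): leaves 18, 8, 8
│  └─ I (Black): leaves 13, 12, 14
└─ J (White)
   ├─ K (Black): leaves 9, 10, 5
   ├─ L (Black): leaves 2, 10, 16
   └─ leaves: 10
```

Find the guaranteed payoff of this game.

10

C (Black): min(5, 5, 4) = 4
D (Black): min(17, 20, 17) = 17
E (Black): min(1, 5, 16) = 1
B (White): max(4, 17, 1) = 17
G (Black): min(19, 17, 11) = 11
H (Black): min(18, 8, 8) = 8
I (Black): min(13, 12, 14) = 12
F (White): max(11, 8, 12) = 12
K (Black): min(9, 10, 5) = 5
L (Black): min(2, 10, 16) = 2
J (White): max(5, 2, 10) = 10
Root (Black): min(17, 12, 10) = 10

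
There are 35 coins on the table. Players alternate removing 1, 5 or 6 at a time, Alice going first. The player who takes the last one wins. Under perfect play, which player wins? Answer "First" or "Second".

Second

W/L table (W = player to move can force a win):
i:   0  1  2  3  4  5  6  7  8  9 10 11 12 13 14 15 16 17 18 19 20 21 22 23 24 25 26 27 28 29 30 31 32 33 34 35
     L  W  L  W  L  W  W  W  W  W  W  L  W  L  W  L  W  W  W  W  W  W  L  W  L  W  L  W  W  W  W  W  W  L  W  L
Position 35 is L, so the second player wins.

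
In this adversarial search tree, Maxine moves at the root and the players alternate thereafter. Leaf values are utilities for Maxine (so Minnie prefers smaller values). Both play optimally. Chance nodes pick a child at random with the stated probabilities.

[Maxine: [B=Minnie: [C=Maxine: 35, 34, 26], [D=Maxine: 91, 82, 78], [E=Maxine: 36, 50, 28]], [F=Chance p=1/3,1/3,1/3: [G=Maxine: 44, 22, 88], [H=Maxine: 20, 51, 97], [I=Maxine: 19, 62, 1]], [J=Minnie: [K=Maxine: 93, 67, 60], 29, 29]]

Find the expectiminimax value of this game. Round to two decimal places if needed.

82.33

C (Maxine): max(35, 34, 26) = 35
D (Maxine): max(91, 82, 78) = 91
E (Maxine): max(36, 50, 28) = 50
B (Minnie): min(35, 91, 50) = 35
G (Maxine): max(44, 22, 88) = 88
H (Maxine): max(20, 51, 97) = 97
I (Maxine): max(19, 62, 1) = 62
F (Chance): 1/3·88 + 1/3·97 + 1/3·62 = 82.33
K (Maxine): max(93, 67, 60) = 93
J (Minnie): min(93, 29, 29) = 29
Root (Maxine): max(35, 82.33, 29) = 82.33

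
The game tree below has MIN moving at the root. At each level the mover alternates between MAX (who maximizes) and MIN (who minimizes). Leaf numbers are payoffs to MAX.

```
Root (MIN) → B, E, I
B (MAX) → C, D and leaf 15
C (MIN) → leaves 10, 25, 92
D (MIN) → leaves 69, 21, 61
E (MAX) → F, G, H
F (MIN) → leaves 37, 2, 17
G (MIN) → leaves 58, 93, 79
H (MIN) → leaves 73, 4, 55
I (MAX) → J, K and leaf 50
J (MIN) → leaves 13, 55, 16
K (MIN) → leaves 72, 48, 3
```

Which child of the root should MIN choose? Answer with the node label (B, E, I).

C (MIN): min(10, 25, 92) = 10
D (MIN): min(69, 21, 61) = 21
B (MAX): max(10, 21, 15) = 21
F (MIN): min(37, 2, 17) = 2
G (MIN): min(58, 93, 79) = 58
H (MIN): min(73, 4, 55) = 4
E (MAX): max(2, 58, 4) = 58
J (MIN): min(13, 55, 16) = 13
K (MIN): min(72, 48, 3) = 3
I (MAX): max(13, 3, 50) = 50
Root (MIN): min(21, 58, 50) = 21
MIN picks the child with the lowest value: B (value 21).

B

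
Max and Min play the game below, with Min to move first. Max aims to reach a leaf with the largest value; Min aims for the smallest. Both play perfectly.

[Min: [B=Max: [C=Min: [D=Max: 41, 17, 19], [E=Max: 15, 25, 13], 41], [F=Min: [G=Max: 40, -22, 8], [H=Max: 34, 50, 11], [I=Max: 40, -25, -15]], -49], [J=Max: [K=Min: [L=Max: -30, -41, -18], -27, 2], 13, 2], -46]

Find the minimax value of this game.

-46

D (Max): max(41, 17, 19) = 41
E (Max): max(15, 25, 13) = 25
C (Min): min(41, 25, 41) = 25
G (Max): max(40, -22, 8) = 40
H (Max): max(34, 50, 11) = 50
I (Max): max(40, -25, -15) = 40
F (Min): min(40, 50, 40) = 40
B (Max): max(25, 40, -49) = 40
L (Max): max(-30, -41, -18) = -18
K (Min): min(-18, -27, 2) = -27
J (Max): max(-27, 13, 2) = 13
Root (Min): min(40, 13, -46) = -46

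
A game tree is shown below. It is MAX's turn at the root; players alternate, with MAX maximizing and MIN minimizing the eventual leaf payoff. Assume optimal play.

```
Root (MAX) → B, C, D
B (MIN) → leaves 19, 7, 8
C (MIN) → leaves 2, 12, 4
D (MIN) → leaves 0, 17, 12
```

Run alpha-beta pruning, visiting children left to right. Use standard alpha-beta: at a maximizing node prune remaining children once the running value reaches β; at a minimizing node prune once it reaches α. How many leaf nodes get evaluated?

5

B [α=-∞,β=+∞]: v=7
C [α=7,β=+∞]: v=2 after child 1 ≤ α → α-cutoff, skip 2
D [α=7,β=+∞]: v=0 after child 1 ≤ α → α-cutoff, skip 2
Root [α=-∞,β=+∞]: v=7
Leaves evaluated: 5 of 9.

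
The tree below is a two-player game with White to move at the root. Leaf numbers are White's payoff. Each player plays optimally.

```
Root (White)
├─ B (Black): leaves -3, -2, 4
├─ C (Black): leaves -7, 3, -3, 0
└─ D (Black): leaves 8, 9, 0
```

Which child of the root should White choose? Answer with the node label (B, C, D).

D

B (Black): min(-3, -2, 4) = -3
C (Black): min(-7, 3, -3, 0) = -7
D (Black): min(8, 9, 0) = 0
Root (White): max(-3, -7, 0) = 0
White picks the child with the highest value: D (value 0).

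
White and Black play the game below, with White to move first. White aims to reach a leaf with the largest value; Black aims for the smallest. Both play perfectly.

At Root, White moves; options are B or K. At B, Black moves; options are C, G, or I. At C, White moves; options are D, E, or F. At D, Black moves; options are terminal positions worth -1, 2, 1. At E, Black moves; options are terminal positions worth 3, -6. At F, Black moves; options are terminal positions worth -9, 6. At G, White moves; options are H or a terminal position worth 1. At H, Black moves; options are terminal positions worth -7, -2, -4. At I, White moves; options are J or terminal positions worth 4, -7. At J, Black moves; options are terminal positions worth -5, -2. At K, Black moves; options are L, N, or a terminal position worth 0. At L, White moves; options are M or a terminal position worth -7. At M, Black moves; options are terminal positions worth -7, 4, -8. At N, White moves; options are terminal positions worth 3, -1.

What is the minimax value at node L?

M: min(-7, 4, -8) = -8
L: max(-8, -7) = -7

-7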